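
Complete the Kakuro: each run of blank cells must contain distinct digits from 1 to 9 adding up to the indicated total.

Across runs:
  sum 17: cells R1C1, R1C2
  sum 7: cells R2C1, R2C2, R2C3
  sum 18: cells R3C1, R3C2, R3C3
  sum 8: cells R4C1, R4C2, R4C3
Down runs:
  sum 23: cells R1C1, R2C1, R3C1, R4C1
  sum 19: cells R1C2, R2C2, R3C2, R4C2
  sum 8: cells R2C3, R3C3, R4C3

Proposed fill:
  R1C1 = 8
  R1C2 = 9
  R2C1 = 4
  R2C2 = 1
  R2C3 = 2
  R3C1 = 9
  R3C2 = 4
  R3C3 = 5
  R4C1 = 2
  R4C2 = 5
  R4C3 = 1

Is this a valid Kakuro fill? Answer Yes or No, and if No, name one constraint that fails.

Across: 8+9=17; 4+1+2=7; 9+4+5=18; 2+5+1=8. Down: 8+4+9+2=23; 9+1+4+5=19; 2+5+1=8. No digit repeats within any run.

Yes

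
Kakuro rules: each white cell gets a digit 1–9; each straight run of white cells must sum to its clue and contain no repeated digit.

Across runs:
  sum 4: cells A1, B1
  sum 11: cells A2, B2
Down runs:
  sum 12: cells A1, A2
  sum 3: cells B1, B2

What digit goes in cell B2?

2

4 in 2 cells must be {1,3}; 3 in 2 cells must be {1,2}.
The 4 across and the 12 down share only 3, so A1 = 3.
B1 = 4 − 3 = 1 completes the 4 across.
A2 = 12 − 3 = 9 completes the 12 down.
B2 = 11 − 9 = 2 completes the 11 across.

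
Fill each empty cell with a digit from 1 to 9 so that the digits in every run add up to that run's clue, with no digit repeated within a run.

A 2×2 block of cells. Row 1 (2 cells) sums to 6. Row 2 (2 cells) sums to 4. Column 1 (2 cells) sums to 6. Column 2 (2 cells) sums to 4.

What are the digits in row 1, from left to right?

4 in 2 cells must be {1,3}.
The 6 across and the 4 down share only 1, so (1,2) = 1.
The 4 across and the 6 down share only 1, so (2,1) = 1.
(2,2) = 4 − 1 = 3 completes the 4 across.
(1,1) = 6 − 1 = 5 completes the 6 across.

5, 1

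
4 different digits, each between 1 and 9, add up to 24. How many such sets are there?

4 distinct digits from 1–9 sum between 10 and 30.

8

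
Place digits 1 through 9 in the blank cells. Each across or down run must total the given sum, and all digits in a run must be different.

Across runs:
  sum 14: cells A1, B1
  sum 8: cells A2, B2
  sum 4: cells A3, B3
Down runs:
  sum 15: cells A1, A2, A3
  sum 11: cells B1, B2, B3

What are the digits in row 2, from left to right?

4 in 2 cells must be {1,3}.
Nothing is forced directly, so branch on B1, whose candidates are 5 or 6 or 8. If B1 = 5: that forces A1 = 9, B2 = 2, A3 = 1, after which B3 would have to be in {3} for the 4 across but in {4} for the 11 down — contradiction. If B1 = 8: that forces A1 = 6, A3 = 1, after which B3 would have to be in {3} for the 4 across but in {1,2} for the 11 down — contradiction. So B1 = 6.
A1 = 14 − 6 = 8 completes the 14 across.
Nothing is forced directly, so branch on A3, whose candidates are 1 or 3. If A3 = 3: then A2 would have to be in {1,2,3,5,6,7} for the 8 across but in {4} for the 15 down — contradiction. So A3 = 1.
A2 = 15 − 9 = 6 completes the 15 down.
B2 = 8 − 6 = 2 completes the 8 across.
B3 = 4 − 1 = 3 completes the 4 across.

6 2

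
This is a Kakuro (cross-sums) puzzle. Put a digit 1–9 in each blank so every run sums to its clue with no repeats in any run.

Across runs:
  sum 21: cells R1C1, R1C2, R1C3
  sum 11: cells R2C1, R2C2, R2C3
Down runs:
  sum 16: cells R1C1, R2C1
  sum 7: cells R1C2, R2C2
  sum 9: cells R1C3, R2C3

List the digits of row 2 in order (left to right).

16 in 2 cells must be {7,9}.
The 11 across and the 16 down share only 7, so R2C1 = 7.
R1C1 = 16 − 7 = 9 completes the 16 down.
Nothing is forced directly, so branch on R2C2, whose candidates are 1 or 3. If R2C2 = 1: then R1C2 would have to be in {4,5,7,8} for the 21 across but in {6} for the 7 down — contradiction. So R2C2 = 3.
R1C2 = 7 − 3 = 4 completes the 7 down.
R1C3 = 21 − 13 = 8 completes the 21 across.
R2C3 = 11 − 10 = 1 completes the 11 across.

7, 3, 1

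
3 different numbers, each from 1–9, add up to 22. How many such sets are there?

2

3 distinct digits from 1–9 sum between 6 and 24.
Enumerating: {5,8,9}, {6,7,9}.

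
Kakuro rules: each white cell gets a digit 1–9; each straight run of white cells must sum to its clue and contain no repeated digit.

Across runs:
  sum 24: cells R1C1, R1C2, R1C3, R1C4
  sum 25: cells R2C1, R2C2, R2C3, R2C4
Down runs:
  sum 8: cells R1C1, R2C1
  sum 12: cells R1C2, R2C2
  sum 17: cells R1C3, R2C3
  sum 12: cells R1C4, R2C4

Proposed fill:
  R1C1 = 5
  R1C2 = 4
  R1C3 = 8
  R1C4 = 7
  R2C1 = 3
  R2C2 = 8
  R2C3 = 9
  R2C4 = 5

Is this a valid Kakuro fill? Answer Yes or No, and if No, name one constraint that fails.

Across: 5+4+8+7=24; 3+8+9+5=25. Down: 5+3=8; 4+8=12; 8+9=17; 7+5=12. No digit repeats within any run.

Yes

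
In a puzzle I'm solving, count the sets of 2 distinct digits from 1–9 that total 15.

2 distinct digits from 1–9 sum between 3 and 17.
Enumerating: {6,9}, {7,8}.

2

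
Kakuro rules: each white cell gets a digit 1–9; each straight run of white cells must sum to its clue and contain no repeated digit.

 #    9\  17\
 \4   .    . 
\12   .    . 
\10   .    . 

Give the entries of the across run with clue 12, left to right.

5, 7

4 in 2 cells must be {1,3}.
Nothing is forced directly, so branch on R2C1, whose candidates are 3 or 4 or 5. If R2C1 = 3: that forces R1C1 = 1, R1C2 = 3, R2C2 = 9, after which R3C1 would have to be in {1,2,3,4,6,7,8,9} for the 10 across but in {5} for the 9 down — contradiction. If R2C1 = 4: that forces R1C1 = 3, R1C2 = 1, after which R2C2 would have to be in {8} for the 12 across but in {7,9} for the 17 down — contradiction. So R2C1 = 5.
R2C2 = 12 − 5 = 7 completes the 12 across.
Given what's placed, R1C2 must be 1 to fit the 4 across and 17 down.
R3C2 = 17 − 8 = 9 completes the 17 down.
R1C1 = 4 − 1 = 3 completes the 4 across.
R3C1 = 10 − 9 = 1 completes the 10 across.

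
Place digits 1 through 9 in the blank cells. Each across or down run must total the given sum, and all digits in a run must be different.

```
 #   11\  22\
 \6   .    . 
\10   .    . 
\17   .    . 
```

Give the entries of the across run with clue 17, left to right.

8 9

17 in 2 cells must be {8,9}.
The 6 across and the 22 down share only 5, so R1C2 = 5.
The 17 across and the 11 down share only 8, so R3C1 = 8.
R3C2 = 17 − 8 = 9 completes the 17 across.
R1C1 = 6 − 5 = 1 completes the 6 across.
R2C1 = 11 − 9 = 2 completes the 11 down.
R2C2 = 10 − 2 = 8 completes the 10 across.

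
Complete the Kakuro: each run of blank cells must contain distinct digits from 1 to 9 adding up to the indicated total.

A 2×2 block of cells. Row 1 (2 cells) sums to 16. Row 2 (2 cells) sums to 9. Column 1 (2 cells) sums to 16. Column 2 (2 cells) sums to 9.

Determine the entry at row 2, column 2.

16 in 2 cells must be {7,9}.
The 16 across and the 9 down share only 7, so (1,2) = 7.
The 9 across and the 16 down share only 7, so (2,1) = 7.
(2,2) = 9 − 7 = 2 completes the 9 across.
(1,1) = 16 − 7 = 9 completes the 16 across.

2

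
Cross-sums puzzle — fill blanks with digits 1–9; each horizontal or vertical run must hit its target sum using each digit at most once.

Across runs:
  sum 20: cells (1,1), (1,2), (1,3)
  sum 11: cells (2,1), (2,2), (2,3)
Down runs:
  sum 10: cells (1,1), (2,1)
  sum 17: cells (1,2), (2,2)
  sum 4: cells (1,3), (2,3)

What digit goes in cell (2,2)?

8

17 in 2 cells must be {8,9}; 4 in 2 cells must be {1,3}.
The 20 across and the 4 down share only 3, so (1,3) = 3.
The 11 across and the 17 down share only 8, so (2,2) = 8.
(2,3) = 4 − 3 = 1 completes the 4 down.
(1,2) = 17 − 8 = 9 completes the 17 down.
(2,1) = 11 − 9 = 2 completes the 11 across.
(1,1) = 20 − 12 = 8 completes the 20 across.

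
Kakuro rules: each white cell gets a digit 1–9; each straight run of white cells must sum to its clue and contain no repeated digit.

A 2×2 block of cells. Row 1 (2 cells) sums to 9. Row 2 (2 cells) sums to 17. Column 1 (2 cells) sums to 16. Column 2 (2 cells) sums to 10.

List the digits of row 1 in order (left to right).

7 2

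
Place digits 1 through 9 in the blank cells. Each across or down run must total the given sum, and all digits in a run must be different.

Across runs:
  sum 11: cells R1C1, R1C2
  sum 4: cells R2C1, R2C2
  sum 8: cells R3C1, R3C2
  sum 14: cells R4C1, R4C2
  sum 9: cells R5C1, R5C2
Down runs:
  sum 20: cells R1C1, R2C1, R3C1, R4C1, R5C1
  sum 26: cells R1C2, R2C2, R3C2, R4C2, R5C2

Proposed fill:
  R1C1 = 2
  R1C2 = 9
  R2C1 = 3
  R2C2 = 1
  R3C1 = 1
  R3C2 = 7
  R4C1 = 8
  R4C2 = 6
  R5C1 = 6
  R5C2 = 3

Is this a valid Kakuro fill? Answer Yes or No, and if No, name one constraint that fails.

Across: 2+9=11; 3+1=4; 1+7=8; 8+6=14; 6+3=9. Down: 2+3+1+8+6=20; 9+1+7+6+3=26. No digit repeats within any run.

Yes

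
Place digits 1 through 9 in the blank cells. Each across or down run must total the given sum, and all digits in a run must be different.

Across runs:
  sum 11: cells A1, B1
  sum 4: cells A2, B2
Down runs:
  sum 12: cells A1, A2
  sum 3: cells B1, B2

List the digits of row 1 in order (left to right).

9 2

4 in 2 cells must be {1,3}; 3 in 2 cells must be {1,2}.
The 11 across and the 3 down share only 2, so B1 = 2.
The 4 across and the 12 down share only 3, so A2 = 3.
B2 = 4 − 3 = 1 completes the 4 across.
A1 = 11 − 2 = 9 completes the 11 across.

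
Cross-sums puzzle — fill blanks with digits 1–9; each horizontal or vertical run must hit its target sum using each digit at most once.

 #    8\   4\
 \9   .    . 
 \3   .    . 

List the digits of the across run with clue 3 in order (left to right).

2 1

3 in 2 cells must be {1,2}; 4 in 2 cells must be {1,3}.
The 3 across and the 4 down share only 1, so R2C2 = 1.
R1C2 = 4 − 1 = 3 completes the 4 down.
R2C1 = 3 − 1 = 2 completes the 3 across.
R1C1 = 9 − 3 = 6 completes the 9 across.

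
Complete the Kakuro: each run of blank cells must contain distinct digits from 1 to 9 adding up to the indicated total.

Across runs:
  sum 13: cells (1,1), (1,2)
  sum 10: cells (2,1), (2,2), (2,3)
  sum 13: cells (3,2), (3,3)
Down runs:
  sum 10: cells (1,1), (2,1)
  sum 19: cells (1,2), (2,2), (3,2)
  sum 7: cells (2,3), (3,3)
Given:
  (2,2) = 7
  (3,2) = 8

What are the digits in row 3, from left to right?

(1,2) = 19 − 15 = 4 completes the 19 down.
(3,3) = 13 − 8 = 5 completes the 13 across.
(1,1) = 13 − 4 = 9 completes the 13 across.
(2,1) = 10 − 9 = 1 completes the 10 down.
(2,3) = 10 − 8 = 2 completes the 10 across.

8 5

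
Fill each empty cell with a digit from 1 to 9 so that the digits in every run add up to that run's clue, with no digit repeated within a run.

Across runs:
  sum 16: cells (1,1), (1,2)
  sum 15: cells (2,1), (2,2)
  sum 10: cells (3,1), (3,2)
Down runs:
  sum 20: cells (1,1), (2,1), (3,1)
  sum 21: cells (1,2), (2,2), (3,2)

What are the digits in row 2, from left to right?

7, 8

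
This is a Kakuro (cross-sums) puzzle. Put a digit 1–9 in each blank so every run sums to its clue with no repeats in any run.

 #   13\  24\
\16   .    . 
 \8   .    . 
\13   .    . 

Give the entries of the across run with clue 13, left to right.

5 8

16 in 2 cells must be {7,9}; 24 in 3 cells must be {7,8,9}.
The 8 across and the 24 down share only 7, so R2C2 = 7.
Given what's placed, R1C2 must be 9 to fit the 16 across and 24 down.
R2C1 = 8 − 7 = 1 completes the 8 across.
R3C2 = 24 − 16 = 8 completes the 24 down.
R1C1 = 16 − 9 = 7 completes the 16 across.
R3C1 = 13 − 8 = 5 completes the 13 across.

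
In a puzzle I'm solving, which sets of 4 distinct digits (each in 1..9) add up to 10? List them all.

4 distinct digits from 1–9 sum between 10 and 30.
Only one set works: {1,2,3,4}.

{1,2,3,4}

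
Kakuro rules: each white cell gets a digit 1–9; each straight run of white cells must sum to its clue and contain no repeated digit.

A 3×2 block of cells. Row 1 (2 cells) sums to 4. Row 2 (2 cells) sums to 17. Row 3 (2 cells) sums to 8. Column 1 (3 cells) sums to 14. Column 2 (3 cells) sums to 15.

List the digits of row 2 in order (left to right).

9 8

4 in 2 cells must be {1,3}; 17 in 2 cells must be {8,9}.
Nothing is forced directly, so branch on (1,1), whose candidates are 1 or 3. If (1,1) = 1: that forces (1,2) = 3, (2,2) = 8, after which (3,2) would have to be in {1,2,3,5,6,7} for the 8 across but in {4} for the 15 down — contradiction. So (1,1) = 3.
(1,2) = 4 − 3 = 1 completes the 4 across.
Given what's placed, (2,1) must be 9 to fit the 17 across and 14 down.
(2,2) = 17 − 9 = 8 completes the 17 across.
(3,1) = 14 − 12 = 2 completes the 14 down.
(3,2) = 8 − 2 = 6 completes the 8 across.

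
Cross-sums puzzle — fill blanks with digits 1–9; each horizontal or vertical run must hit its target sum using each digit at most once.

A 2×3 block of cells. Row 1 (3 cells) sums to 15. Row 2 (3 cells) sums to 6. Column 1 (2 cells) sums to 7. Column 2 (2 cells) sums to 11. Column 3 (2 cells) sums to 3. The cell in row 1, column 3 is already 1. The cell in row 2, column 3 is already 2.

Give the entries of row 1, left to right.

6 in 3 cells must be {1,2,3}; 3 in 2 cells must be {1,2}.
(2,2) = 3: the only remaining digit allowed by both the 6 across and the 11 down.
(1,2) = 11 − 3 = 8 completes the 11 down.
(2,1) = 6 − 5 = 1 completes the 6 across.
(1,1) = 15 − 9 = 6 completes the 15 across.

6 8 1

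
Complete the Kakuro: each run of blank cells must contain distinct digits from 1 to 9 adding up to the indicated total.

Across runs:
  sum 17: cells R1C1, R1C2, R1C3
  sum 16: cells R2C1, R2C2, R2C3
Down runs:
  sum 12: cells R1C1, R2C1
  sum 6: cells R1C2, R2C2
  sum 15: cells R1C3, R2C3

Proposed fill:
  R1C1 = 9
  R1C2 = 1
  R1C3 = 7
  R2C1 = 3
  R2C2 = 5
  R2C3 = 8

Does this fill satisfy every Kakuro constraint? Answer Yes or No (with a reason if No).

Across: 9+1+7=17; 3+5+8=16. Down: 9+3=12; 1+5=6; 7+8=15. No digit repeats within any run.

Yes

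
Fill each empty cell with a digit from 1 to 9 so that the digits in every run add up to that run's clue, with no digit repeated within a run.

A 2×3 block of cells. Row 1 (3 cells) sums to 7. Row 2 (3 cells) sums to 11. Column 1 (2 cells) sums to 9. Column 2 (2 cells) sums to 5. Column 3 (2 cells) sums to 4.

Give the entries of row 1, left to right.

2 4 1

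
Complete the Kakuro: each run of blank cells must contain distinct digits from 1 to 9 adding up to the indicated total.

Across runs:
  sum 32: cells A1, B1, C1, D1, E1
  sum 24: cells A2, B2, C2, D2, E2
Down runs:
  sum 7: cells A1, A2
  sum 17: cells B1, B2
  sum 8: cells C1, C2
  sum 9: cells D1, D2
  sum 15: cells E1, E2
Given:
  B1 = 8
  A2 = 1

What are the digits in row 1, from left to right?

17 in 2 cells must be {8,9}.
A1 = 7 − 1 = 6 completes the 7 down.
B2 = 17 − 8 = 9 completes the 17 down.
Nothing is forced directly, so branch on E1, whose candidates are 7 or 9. If E1 = 7: that forces C1 = 2, after which D1 would have to be in {9} for the 32 across but in {1,2,3,4,5,6,7,8} for the 9 down — contradiction. So E1 = 9.
E2 = 15 − 9 = 6 completes the 15 down.
No cell is forced outright now. C2 can only be 3 or 5 (the digits allowed by both its 24 across and its 8 down). If C2 = 5: then C1 would have to be in {2,4,5,7} for the 32 across but in {3} for the 8 down — contradiction. So C2 = 3.
C1 = 8 − 3 = 5 completes the 8 down.
D1 = 32 − 28 = 4 completes the 32 across.

6, 8, 5, 4, 9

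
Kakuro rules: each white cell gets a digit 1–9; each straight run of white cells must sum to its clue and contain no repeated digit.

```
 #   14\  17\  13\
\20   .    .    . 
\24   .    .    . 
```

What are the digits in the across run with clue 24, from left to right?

24 in 3 cells must be {7,8,9}; 17 in 2 cells must be {8,9}.
Nothing is forced directly, so branch on R1C2, whose candidates are 8 or 9. If R1C2 = 8: that forces R2C2 = 9, R2C1 = 8, R2C3 = 7, after which R1C1 would have to be in {3,5,7,9} for the 20 across but in {6} for the 14 down — contradiction. So R1C2 = 9.
R2C2 = 17 − 9 = 8 completes the 17 down.
Given what's placed, R2C1 must be 9 to fit the 24 across and 14 down.
R2C3 = 24 − 17 = 7 completes the 24 across.
R1C1 = 14 − 9 = 5 completes the 14 down.
R1C3 = 20 − 14 = 6 completes the 20 across.

9, 8, 7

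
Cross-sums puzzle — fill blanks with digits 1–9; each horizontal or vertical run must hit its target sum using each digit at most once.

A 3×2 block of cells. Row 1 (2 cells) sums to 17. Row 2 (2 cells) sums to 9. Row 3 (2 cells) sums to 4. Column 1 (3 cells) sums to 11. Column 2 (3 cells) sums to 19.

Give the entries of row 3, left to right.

17 in 2 cells must be {8,9}; 4 in 2 cells must be {1,3}.
The 17 across and the 11 down share only 8, so (1,1) = 8.
(1,2) = 17 − 8 = 9 completes the 17 across.
Given what's placed, (3,1) must be 1 to fit the 4 across and 11 down.
(3,2) = 4 − 1 = 3 completes the 4 across.
(2,1) = 11 − 9 = 2 completes the 11 down.
(2,2) = 9 − 2 = 7 completes the 9 across.

1 3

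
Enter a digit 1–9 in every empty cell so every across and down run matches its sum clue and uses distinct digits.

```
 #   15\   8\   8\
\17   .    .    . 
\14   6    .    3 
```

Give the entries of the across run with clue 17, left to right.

9 3 5

R1C1 = 15 − 6 = 9 completes the 15 down.
R1C3 = 8 − 3 = 5 completes the 8 down.
R2C2 = 14 − 9 = 5 completes the 14 across.
R1C2 = 17 − 14 = 3 completes the 17 across.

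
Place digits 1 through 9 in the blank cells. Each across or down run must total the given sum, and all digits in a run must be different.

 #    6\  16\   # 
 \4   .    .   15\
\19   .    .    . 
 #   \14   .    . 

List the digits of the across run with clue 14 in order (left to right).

5 9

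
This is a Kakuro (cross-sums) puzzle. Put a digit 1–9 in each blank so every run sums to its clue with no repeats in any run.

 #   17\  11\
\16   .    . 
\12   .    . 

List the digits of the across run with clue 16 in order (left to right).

16 in 2 cells must be {7,9}; 17 in 2 cells must be {8,9}.
The 16 across and the 17 down share only 9, so R1C1 = 9.
R1C2 = 16 − 9 = 7 completes the 16 across.
R2C1 = 17 − 9 = 8 completes the 17 down.
R2C2 = 12 − 8 = 4 completes the 12 across.

9, 7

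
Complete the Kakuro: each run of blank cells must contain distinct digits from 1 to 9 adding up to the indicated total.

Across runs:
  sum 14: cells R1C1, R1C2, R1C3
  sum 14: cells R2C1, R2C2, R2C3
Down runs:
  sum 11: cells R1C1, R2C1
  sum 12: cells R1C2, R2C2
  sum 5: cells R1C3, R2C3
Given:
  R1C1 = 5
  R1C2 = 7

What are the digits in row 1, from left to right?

R1C3 = 14 − 12 = 2 completes the 14 across.
R2C1 = 11 − 5 = 6 completes the 11 down.
R2C2 = 12 − 7 = 5 completes the 12 down.
R2C3 = 14 − 11 = 3 completes the 14 across.

5, 7, 2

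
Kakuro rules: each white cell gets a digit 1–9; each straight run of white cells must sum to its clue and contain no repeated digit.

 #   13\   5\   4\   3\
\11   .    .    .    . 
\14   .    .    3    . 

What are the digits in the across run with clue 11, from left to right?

11 in 4 cells must be {1,2,3,5}; 4 in 2 cells must be {1,3}; 3 in 2 cells must be {1,2}.
The 11 across and the 13 down share only 5, so R1C1 = 5.
R1C3 = 4 − 3 = 1 completes the 4 down.
R1C4 = 2: the only remaining digit allowed by both the 11 across and the 3 down.
R2C1 = 13 − 5 = 8 completes the 13 down.
R2C4 = 3 − 2 = 1 completes the 3 down.
R1C2 = 11 − 8 = 3 completes the 11 across.
R2C2 = 14 − 12 = 2 completes the 14 across.

5, 3, 1, 2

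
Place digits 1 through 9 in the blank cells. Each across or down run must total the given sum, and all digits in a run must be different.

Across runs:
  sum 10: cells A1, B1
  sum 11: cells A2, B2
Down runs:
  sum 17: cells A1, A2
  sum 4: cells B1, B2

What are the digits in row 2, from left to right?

8 3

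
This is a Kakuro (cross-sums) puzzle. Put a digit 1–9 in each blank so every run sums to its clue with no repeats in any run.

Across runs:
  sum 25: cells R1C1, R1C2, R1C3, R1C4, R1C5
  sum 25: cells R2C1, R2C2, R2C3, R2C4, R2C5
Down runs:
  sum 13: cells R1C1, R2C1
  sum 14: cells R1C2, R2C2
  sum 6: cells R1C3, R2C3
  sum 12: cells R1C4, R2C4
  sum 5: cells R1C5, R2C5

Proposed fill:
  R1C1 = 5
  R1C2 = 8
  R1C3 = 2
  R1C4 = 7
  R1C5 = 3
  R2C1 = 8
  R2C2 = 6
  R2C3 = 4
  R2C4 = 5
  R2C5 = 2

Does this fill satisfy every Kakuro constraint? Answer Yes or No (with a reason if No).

Across: 5+8+2+7+3=25; 8+6+4+5+2=25. Down: 5+8=13; 8+6=14; 2+4=6; 7+5=12; 3+2=5. No digit repeats within any run.

Yes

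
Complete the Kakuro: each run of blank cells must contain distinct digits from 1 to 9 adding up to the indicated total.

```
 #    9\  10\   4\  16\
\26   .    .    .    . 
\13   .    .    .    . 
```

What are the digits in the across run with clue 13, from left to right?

4 in 2 cells must be {1,3}; 16 in 2 cells must be {7,9}.
Only 3 fits R1C3 under both its across sum 26 and down sum 4.
Given what's placed, R1C4 must be 9 to fit the 26 across and 16 down.
R2C3 = 4 − 3 = 1 completes the 4 down.
R2C4 = 16 − 9 = 7 completes the 16 down.
No cell is forced outright now. R2C1 can only be 2 or 3 (the digits allowed by both its 13 across and its 9 down). If R2C1 = 2: then R1C1 would have to be in {6,8} for the 26 across but in {7} for the 9 down — contradiction. So R2C1 = 3.
R1C1 = 9 − 3 = 6 completes the 9 down.
R1C2 = 26 − 18 = 8 completes the 26 across.
R2C2 = 13 − 11 = 2 completes the 13 across.

3, 2, 1, 7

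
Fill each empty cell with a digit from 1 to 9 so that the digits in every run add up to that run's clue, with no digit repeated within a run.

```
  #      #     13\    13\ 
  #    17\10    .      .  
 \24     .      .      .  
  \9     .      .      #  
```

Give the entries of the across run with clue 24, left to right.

9 8 7

24 in 3 cells must be {7,8,9}; 17 in 2 cells must be {8,9}.
The 9 across and the 17 down share only 8, so R3C1 = 8.
R3C2 = 9 − 8 = 1 completes the 9 across.
R2C1 = 17 − 8 = 9 completes the 17 down.
No cell is forced outright now. R2C2 can only be 7 or 8 (the digits allowed by both its 24 across and its 13 down). If R2C2 = 7: then R1C2 would have to be in {1,2,3,4,6,7,8,9} for the 10 across but in {5} for the 13 down — contradiction. So R2C2 = 8.
R1C2 = 13 − 9 = 4 completes the 13 down.
R1C3 = 10 − 4 = 6 completes the 10 across.
R2C3 = 24 − 17 = 7 completes the 24 across.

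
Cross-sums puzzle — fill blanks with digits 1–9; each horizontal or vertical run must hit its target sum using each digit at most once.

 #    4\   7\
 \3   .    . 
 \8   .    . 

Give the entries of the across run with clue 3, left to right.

3 in 2 cells must be {1,2}; 4 in 2 cells must be {1,3}.
The 3 across and the 4 down share only 1, so R1C1 = 1.
R1C2 = 3 − 1 = 2 completes the 3 across.
R2C1 = 4 − 1 = 3 completes the 4 down.
R2C2 = 8 − 3 = 5 completes the 8 across.

1 2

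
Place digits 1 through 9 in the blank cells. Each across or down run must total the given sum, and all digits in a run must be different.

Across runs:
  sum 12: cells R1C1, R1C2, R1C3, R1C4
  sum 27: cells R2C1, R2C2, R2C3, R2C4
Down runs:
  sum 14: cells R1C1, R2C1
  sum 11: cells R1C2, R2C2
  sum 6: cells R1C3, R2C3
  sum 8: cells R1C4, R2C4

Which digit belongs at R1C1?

Nothing is forced directly, so branch on R2C3, whose candidates are 4 or 5. If R2C3 = 4: that forces R1C3 = 2, R2C4 = 6, after which R1C4 would have to be in {1,3,4,5,6} for the 12 across but in {2} for the 8 down — contradiction. So R2C3 = 5.
R1C3 = 6 − 5 = 1 completes the 6 down.
Nothing is forced directly, so branch on R1C1, whose candidates are 5 or 6. If R1C1 = 6: then R2C1 would have to be in {6,7,9} for the 27 across but in {8} for the 14 down — contradiction. So R1C1 = 5.
R1C4 = 2: the only remaining digit allowed by both the 12 across and the 8 down.
R2C1 = 14 − 5 = 9 completes the 14 down.
R2C4 = 8 − 2 = 6 completes the 8 down.
R1C2 = 12 − 8 = 4 completes the 12 across.
R2C2 = 27 − 20 = 7 completes the 27 across.

5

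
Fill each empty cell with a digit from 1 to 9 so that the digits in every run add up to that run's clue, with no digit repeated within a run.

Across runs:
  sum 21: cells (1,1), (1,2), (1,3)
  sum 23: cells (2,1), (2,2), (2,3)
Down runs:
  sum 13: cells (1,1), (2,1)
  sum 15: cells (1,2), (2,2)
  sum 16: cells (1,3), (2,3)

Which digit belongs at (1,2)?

23 in 3 cells must be {6,8,9}; 16 in 2 cells must be {7,9}.
The 23 across and the 16 down share only 9, so (2,3) = 9.
(1,3) = 16 − 9 = 7 completes the 16 down.
Nothing is forced directly, so branch on (2,1), whose candidates are 6 or 8. If (2,1) = 6: then (1,1) would have to be in {5,6,8,9} for the 21 across but in {7} for the 13 down — contradiction. So (2,1) = 8.
(1,1) = 13 − 8 = 5 completes the 13 down.
(1,2) = 21 − 12 = 9 completes the 21 across.
(2,2) = 23 − 17 = 6 completes the 23 across.

9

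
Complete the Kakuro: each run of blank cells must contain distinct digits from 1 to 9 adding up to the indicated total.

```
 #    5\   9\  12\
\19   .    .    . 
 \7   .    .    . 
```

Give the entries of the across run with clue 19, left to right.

7 in 3 cells must be {1,2,4}.
The 7 across and the 12 down share only 4, so R2C3 = 4.
R1C3 = 12 − 4 = 8 completes the 12 down.
Nothing is forced directly, so branch on R1C1, whose candidates are 2 or 4. If R1C1 = 2: then R1C2 would have to be in {9} for the 19 across but in {1,2,3,4,5,6,7,8} for the 9 down — contradiction. So R1C1 = 4.
R1C2 = 19 − 12 = 7 completes the 19 across.
R2C1 = 5 − 4 = 1 completes the 5 down.
R2C2 = 7 − 5 = 2 completes the 7 across.

4 7 8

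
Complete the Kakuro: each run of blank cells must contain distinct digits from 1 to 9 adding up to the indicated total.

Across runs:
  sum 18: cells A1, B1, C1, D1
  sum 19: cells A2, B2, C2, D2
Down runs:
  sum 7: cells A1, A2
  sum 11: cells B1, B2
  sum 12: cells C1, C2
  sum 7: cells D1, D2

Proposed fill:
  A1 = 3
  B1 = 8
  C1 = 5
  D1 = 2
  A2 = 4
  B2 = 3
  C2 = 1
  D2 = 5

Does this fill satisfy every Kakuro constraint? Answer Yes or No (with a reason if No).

No — the across run A2–D2 sums to 13, not 19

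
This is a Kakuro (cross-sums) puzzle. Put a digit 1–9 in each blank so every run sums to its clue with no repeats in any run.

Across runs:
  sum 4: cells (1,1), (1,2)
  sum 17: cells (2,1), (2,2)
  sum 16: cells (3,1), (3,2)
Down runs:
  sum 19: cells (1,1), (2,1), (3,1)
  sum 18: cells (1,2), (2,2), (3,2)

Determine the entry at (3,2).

4 in 2 cells must be {1,3}; 17 in 2 cells must be {8,9}; 16 in 2 cells must be {7,9}.
The 4 across and the 19 down share only 3, so (1,1) = 3.
(1,2) = 4 − 3 = 1 completes the 4 across.
Given what's placed, (2,1) must be 9 to fit the 17 across and 19 down.
(2,2) = 17 − 9 = 8 completes the 17 across.
(3,1) = 19 − 12 = 7 completes the 19 down.
(3,2) = 16 − 7 = 9 completes the 16 across.

9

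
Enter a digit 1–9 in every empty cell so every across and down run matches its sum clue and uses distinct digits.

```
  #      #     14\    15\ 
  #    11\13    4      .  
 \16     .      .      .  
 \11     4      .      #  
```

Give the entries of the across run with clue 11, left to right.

4 7

R1C3 = 13 − 4 = 9 completes the 13 across.
R2C1 = 11 − 4 = 7 completes the 11 down.
R2C3 = 15 − 9 = 6 completes the 15 down.
R3C2 = 11 − 4 = 7 completes the 11 across.
R2C2 = 16 − 13 = 3 completes the 16 across.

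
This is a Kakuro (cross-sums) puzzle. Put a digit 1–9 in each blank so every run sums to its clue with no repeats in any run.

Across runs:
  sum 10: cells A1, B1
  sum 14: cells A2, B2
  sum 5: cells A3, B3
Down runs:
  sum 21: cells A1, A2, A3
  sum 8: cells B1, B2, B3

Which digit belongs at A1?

The 14 across and the 8 down share only 5, so B2 = 5.
The 5 across and the 21 down share only 4, so A3 = 4.
B3 = 5 − 4 = 1 completes the 5 across.
B1 = 8 − 6 = 2 completes the 8 down.
A2 = 14 − 5 = 9 completes the 14 across.
A1 = 10 − 2 = 8 completes the 10 across.

8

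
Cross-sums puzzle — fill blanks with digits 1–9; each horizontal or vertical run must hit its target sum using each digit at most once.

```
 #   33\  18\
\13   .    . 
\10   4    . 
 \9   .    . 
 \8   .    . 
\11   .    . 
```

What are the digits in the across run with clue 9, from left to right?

R2C2 = 10 − 4 = 6 completes the 10 across.
Nothing is forced directly, so branch on R4C1, whose candidates are 5 or 7. If R4C1 = 5: then R4C2 would have to be in {3} for the 8 across but in {1,2,4,5} for the 18 down — contradiction. So R4C1 = 7.
R4C2 = 8 − 7 = 1 completes the 8 across.
Nothing is forced directly, so branch on R3C1, whose candidates are 5 or 8. If R3C1 = 8: then R3C2 would have to be in {1} for the 9 across but in {2,4,5} for the 18 down — contradiction. So R3C1 = 5.
R3C2 = 9 − 5 = 4 completes the 9 across.

5 4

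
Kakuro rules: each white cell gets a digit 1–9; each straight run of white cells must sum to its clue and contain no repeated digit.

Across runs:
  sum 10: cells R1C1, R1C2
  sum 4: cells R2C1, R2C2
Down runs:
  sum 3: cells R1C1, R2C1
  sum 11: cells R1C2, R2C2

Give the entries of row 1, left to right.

4 in 2 cells must be {1,3}; 3 in 2 cells must be {1,2}.
The 4 across and the 3 down share only 1, so R2C1 = 1.
R2C2 = 4 − 1 = 3 completes the 4 across.
R1C1 = 3 − 1 = 2 completes the 3 down.
R1C2 = 10 − 2 = 8 completes the 10 across.

2 8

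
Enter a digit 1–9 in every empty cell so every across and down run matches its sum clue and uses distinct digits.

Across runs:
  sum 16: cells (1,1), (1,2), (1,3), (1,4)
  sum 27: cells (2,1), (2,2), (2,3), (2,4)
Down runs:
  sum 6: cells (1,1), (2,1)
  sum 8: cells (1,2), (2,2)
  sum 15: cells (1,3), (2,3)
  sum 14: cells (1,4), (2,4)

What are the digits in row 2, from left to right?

Nothing is forced directly, so branch on (2,1), whose candidates are 4 or 5. If (2,1) = 4: that forces (1,1) = 2, (2,2) = 6, after which (1,2) would have to be in {1,3,4,5,6,7,8,9} for the 16 across but in {2} for the 8 down — contradiction. So (2,1) = 5.
(1,1) = 6 − 5 = 1 completes the 6 down.
Nothing is forced directly, so branch on (2,2), whose candidates are 6 or 7. If (2,2) = 7: then (1,2) would have to be in {2,3,4,5,6,7,8,9} for the 16 across but in {1} for the 8 down — contradiction. So (2,2) = 6.
(1,2) = 8 − 6 = 2 completes the 8 down.
(2,4) = 9: the only remaining digit allowed by both the 27 across and the 14 down.
(1,4) = 14 − 9 = 5 completes the 14 down.
(2,3) = 27 − 20 = 7 completes the 27 across.
(1,3) = 16 − 8 = 8 completes the 16 across.

5 6 7 9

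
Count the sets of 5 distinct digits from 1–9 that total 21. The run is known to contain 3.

5

5 distinct digits from 1–9 sum between 15 and 35.
Keeping only sets containing 3.
Enumerating: {1,2,3,6,9}, {1,2,3,7,8}, {1,3,4,5,8}, {1,3,4,6,7}, {2,3,4,5,7}.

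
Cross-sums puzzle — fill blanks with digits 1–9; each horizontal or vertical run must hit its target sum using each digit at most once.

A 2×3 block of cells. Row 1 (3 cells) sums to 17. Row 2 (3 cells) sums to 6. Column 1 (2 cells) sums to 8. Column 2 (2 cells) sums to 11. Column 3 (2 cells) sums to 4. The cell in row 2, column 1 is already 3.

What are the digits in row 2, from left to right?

6 in 3 cells must be {1,2,3}; 4 in 2 cells must be {1,3}.
(1,1) = 8 − 3 = 5 completes the 8 down.
Given what's placed, (1,3) must be 3 to fit the 17 across and 4 down.
(2,2) = 2: the only remaining digit allowed by both the 6 across and the 11 down.
(2,3) = 6 − 5 = 1 completes the 6 across.
(1,2) = 17 − 8 = 9 completes the 17 across.

3 2 1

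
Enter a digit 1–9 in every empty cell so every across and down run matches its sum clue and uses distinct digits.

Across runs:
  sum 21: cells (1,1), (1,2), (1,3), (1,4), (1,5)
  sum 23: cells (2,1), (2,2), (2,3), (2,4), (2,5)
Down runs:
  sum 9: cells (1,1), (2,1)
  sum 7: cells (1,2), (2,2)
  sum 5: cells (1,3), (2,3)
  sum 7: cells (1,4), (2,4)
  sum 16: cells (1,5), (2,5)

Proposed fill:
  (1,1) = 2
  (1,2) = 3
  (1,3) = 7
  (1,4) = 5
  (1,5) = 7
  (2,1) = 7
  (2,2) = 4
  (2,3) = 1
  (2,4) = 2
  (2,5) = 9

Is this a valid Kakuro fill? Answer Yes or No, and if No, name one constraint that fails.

No — the down run (1,3)–(2,3) sums to 8, not 5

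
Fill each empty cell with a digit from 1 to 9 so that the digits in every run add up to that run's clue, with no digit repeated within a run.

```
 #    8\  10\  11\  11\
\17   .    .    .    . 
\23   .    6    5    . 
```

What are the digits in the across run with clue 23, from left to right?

R1C2 = 10 − 6 = 4 completes the 10 down.
R1C3 = 11 − 5 = 6 completes the 11 down.
R2C1 = 3: the only remaining digit allowed by both the 23 across and the 8 down.
R2C4 = 23 − 14 = 9 completes the 23 across.
R1C1 = 8 − 3 = 5 completes the 8 down.
R1C4 = 17 − 15 = 2 completes the 17 across.

3 6 5 9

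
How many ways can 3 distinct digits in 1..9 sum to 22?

3 distinct digits from 1–9 sum between 6 and 24.
Enumerating: {5,8,9}, {6,7,9}.

2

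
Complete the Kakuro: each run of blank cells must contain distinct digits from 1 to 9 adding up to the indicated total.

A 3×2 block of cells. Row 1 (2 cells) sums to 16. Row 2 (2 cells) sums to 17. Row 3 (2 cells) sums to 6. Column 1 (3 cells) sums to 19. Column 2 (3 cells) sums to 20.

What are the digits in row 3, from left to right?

16 in 2 cells must be {7,9}; 17 in 2 cells must be {8,9}.
Nothing is forced directly, so branch on (3,2), whose candidates are 4 or 5. If (3,2) = 5: then (3,1) would have to be in {1} for the 6 across but in {2,3,4,5,6,7,8,9} for the 19 down — contradiction. So (3,2) = 4.
Given what's placed, (2,2) must be 9 to fit the 17 across and 20 down.
(3,1) = 6 − 4 = 2 completes the 6 across.
(1,1) = 9: the only remaining digit allowed by both the 16 across and the 19 down.
(1,2) = 16 − 9 = 7 completes the 16 across.
(2,1) = 17 − 9 = 8 completes the 17 across.

2, 4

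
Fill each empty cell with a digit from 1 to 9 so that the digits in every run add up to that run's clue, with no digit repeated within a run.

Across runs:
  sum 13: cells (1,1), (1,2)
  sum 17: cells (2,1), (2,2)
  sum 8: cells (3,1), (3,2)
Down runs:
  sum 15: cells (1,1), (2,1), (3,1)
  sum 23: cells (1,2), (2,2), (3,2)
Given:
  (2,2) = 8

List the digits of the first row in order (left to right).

4, 9

17 in 2 cells must be {8,9}; 23 in 3 cells must be {6,8,9}.
(2,1) = 17 − 8 = 9 completes the 17 across.
(3,2) = 6: the only remaining digit allowed by both the 8 across and the 23 down.
(1,2) = 23 − 14 = 9 completes the 23 down.
(3,1) = 8 − 6 = 2 completes the 8 across.
(1,1) = 13 − 9 = 4 completes the 13 across.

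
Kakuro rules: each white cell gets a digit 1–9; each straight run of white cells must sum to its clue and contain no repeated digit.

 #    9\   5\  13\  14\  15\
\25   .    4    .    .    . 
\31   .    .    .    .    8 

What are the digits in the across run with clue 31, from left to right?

R1C5 = 15 − 8 = 7 completes the 15 down.
R2C2 = 5 − 4 = 1 completes the 5 down.
Nothing is forced directly, so branch on R2C1, whose candidates are 6 or 7. If R2C1 = 7: that forces R1C1 = 2, R1C3 = 9, after which R1C4 would have to be in {3} for the 25 across but in {5,6,8,9} for the 14 down — contradiction. So R2C1 = 6.
R1C1 = 9 − 6 = 3 completes the 9 down.
Given what's placed, R2C4 must be 9 to fit the 31 across and 14 down.
R1C4 = 14 − 9 = 5 completes the 14 down.
R2C3 = 31 − 24 = 7 completes the 31 across.
R1C3 = 25 − 19 = 6 completes the 25 across.

6 1 7 9 8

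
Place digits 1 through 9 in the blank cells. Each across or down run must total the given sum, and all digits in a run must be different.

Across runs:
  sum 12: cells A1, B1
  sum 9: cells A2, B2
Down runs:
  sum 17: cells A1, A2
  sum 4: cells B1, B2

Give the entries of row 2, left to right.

17 in 2 cells must be {8,9}; 4 in 2 cells must be {1,3}.
The 12 across and the 4 down share only 3, so B1 = 3.
The 9 across and the 17 down share only 8, so A2 = 8.
B2 = 9 − 8 = 1 completes the 9 across.
A1 = 12 − 3 = 9 completes the 12 across.

8 1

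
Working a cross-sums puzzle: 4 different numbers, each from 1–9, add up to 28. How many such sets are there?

2

4 distinct digits from 1–9 sum between 10 and 30.
Enumerating: {4,7,8,9}, {5,6,8,9}.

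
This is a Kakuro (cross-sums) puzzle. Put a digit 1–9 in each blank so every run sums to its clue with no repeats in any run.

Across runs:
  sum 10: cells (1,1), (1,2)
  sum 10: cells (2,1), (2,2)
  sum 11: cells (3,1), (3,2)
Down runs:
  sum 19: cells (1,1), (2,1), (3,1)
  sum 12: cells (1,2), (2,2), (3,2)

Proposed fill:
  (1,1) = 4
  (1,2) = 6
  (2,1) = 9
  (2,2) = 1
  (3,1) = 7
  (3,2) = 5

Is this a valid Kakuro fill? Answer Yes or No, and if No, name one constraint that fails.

No — the down run (1,1)–(3,1) sums to 20, not 19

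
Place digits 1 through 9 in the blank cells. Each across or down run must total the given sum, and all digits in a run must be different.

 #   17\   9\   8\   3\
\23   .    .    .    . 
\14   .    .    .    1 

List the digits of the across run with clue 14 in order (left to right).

17 in 2 cells must be {8,9}; 3 in 2 cells must be {1,2}.
R1C4 = 3 − 1 = 2 completes the 3 down.
Given what's placed, R2C1 must be 8 to fit the 14 across and 17 down.
R1C1 = 17 − 8 = 9 completes the 17 down.
Nothing is forced directly, so branch on R2C2, whose candidates are 2 or 3. If R2C2 = 3: then R1C2 would have to be in {4,5,7,8} for the 23 across but in {6} for the 9 down — contradiction. So R2C2 = 2.
R1C2 = 9 − 2 = 7 completes the 9 down.
R1C3 = 23 − 18 = 5 completes the 23 across.
R2C3 = 14 − 11 = 3 completes the 14 across.

8, 2, 3, 1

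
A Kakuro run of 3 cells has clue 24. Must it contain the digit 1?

The only way to make 24 from 3 distinct digits is {7,8,9}, which does not contain 1.

No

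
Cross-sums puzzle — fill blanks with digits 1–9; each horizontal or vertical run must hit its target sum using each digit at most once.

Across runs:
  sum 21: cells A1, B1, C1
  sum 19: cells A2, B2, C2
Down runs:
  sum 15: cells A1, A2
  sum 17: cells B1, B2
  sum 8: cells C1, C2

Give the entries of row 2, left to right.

17 in 2 cells must be {8,9}.
Nothing is forced directly, so branch on C1, whose candidates are 5 or 6 or 7. If C1 = 5: that forces B1 = 9, B2 = 8, after which C2 would have to be in {2,4,5,6,7,9} for the 19 across but in {3} for the 8 down — contradiction. If C1 = 7: then C2 would have to be in {2,3,4,5,6,7,8,9} for the 19 across but in {1} for the 8 down — contradiction. So C1 = 6.
Given what's placed, B1 must be 8 to fit the 21 across and 17 down.
B2 = 17 − 8 = 9 completes the 17 down.
C2 = 8 − 6 = 2 completes the 8 down.
A1 = 21 − 14 = 7 completes the 21 across.
A2 = 19 − 11 = 8 completes the 19 across.

8, 9, 2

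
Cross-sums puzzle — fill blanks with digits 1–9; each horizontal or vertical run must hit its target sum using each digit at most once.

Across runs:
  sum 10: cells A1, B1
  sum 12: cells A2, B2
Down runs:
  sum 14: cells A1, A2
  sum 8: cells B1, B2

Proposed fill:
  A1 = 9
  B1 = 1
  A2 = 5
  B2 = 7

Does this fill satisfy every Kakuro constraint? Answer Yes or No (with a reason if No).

Across: 9+1=10; 5+7=12. Down: 9+5=14; 1+7=8. No digit repeats within any run.

Yes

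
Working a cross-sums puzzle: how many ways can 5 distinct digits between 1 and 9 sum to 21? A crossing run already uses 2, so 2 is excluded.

5 distinct digits from 1–9 sum between 15 and 35.
Dropping sets that contain 2.
Enumerating: {1,3,4,5,8}, {1,3,4,6,7}.

2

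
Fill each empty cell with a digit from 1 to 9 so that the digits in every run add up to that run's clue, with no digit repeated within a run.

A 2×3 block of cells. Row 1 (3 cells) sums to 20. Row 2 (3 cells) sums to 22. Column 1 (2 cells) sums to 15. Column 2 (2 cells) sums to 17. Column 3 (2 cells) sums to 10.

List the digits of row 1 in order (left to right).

17 in 2 cells must be {8,9}.
Nothing is forced directly, so branch on (1,2), whose candidates are 8 or 9. If (1,2) = 9: that forces (2,2) = 8, (2,3) = 9, after which (1,3) would have to be in {3,4,5,6,7,8} for the 20 across but in {1} for the 10 down — contradiction. So (1,2) = 8.
(2,2) = 17 − 8 = 9 completes the 17 down.
Nothing is forced directly, so branch on (1,1), whose candidates are 7 or 9. If (1,1) = 7: then (1,3) would have to be in {5} for the 20 across but in {1,2,3,4,6,7,8,9} for the 10 down — contradiction. So (1,1) = 9.
(1,3) = 20 − 17 = 3 completes the 20 across.
(2,1) = 15 − 9 = 6 completes the 15 down.
(2,3) = 22 − 15 = 7 completes the 22 across.

9 8 3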